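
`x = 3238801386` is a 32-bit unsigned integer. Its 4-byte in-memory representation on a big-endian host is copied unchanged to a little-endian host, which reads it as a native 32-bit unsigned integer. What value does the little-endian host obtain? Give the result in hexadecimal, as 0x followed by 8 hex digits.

3238801386 in 32-bit hexadecimal is 0xC10C2FEA.
Stored big-endian, the bytes at ascending addresses are C1 0C 2F EA.
Read back as little-endian, the first byte is least significant, giving 0xEA2F0CC1.

0xEA2F0CC1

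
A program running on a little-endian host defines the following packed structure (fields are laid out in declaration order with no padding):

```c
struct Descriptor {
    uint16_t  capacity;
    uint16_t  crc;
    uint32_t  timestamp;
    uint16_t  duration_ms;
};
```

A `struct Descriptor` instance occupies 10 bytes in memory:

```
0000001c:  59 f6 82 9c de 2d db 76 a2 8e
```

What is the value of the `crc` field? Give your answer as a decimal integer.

40066

`crc` follows `capacity` (2 bytes), so it starts at byte offset 2 and occupies 2 bytes.
Bytes at offsets 2..3: 82 9C.
Little-endian stores the least-significant byte at the lowest address.
Reassemble most-significant byte first: 9C 82 → 0x9C82.
0x9C82 = 40066.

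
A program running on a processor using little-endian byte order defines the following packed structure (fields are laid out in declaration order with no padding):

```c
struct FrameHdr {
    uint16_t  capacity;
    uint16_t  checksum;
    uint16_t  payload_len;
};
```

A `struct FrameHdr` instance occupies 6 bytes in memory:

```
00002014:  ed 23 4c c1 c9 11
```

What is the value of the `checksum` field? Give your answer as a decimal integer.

`checksum` follows `capacity` (2 bytes), so it starts at byte offset 2 and occupies 2 bytes.
Bytes at offsets 2..3: 4C C1.
Little-endian stores the least-significant byte at the lowest address.
Reassemble most-significant byte first: C1 4C → 0xC14C.
0xC14C = 49484.

49484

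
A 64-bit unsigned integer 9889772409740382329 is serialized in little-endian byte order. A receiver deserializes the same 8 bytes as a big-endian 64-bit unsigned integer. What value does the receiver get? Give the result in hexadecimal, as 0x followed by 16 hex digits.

0x79D008C09B873F89

9889772409740382329 in 64-bit hexadecimal is 0x893F879BC008D079.
Stored little-endian, the bytes at ascending addresses are 79 D0 08 C0 9B 87 3F 89.
Read back as big-endian, the last byte is least significant, giving 0x79D008C09B873F89.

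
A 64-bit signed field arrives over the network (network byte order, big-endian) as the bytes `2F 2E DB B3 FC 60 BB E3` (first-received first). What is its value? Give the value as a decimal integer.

Big-endian stores the most-significant byte at the lowest address.
The bytes are already most-significant first: 0x2F2EDBB3FC60BBE3.
0x2F2EDBB3FC60BBE3 = 3399896334791130083.

3399896334791130083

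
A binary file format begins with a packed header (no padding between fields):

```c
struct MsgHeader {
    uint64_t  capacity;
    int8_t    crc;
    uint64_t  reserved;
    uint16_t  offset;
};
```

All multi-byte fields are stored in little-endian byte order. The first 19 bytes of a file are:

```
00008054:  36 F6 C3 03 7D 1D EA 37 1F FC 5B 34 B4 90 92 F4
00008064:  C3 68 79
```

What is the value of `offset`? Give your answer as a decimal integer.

31080

`offset` follows `capacity` (8 B), `crc` (1 B), `reserved` (8 B), so it starts at offset 8 + 1 + 8 = 17 and occupies 2 bytes.
Bytes at offsets 17..18: 68 79.
In little-endian order the low byte comes first in memory.
Reassemble most-significant byte first: 79 68 → 0x7968.
0x7968 = 31080.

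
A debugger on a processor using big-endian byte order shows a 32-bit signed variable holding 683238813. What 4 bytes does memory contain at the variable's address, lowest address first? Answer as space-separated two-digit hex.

28 B9 65 9D

683238813 in hexadecimal, padded to 32 bits, is 0x28B9659D.
Split into bytes (most-significant first): 28 B9 65 9D.
Big-endian: lowest address holds the most-significant byte.
So the memory order matches the most-significant-first order: 28 B9 65 9D.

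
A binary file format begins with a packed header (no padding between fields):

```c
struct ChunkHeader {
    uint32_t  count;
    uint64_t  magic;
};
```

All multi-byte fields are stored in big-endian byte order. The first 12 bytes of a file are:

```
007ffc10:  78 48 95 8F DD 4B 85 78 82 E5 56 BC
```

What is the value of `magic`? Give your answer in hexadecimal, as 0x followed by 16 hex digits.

`magic` follows `count` (4 bytes), so it starts at byte offset 4 and occupies 8 bytes.
Bytes at offsets 4..11: DD 4B 85 78 82 E5 56 BC.
Big-endian: lowest address holds the most-significant byte.
The bytes are already most-significant first: 0xDD4B857882E556BC.

0xDD4B857882E556BC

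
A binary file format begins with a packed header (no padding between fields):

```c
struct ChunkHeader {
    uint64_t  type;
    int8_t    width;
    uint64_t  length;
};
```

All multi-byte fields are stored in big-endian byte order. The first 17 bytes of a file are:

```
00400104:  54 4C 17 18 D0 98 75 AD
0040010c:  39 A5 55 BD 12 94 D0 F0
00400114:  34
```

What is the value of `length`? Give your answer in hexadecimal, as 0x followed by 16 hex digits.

`length` follows `type` (8 B), `width` (1 B), so it starts at offset 8 + 1 = 9 and occupies 8 bytes.
Bytes at offsets 9..16: A5 55 BD 12 94 D0 F0 34.
Big-endian: lowest address holds the most-significant byte.
The bytes are already most-significant first: 0xA555BD1294D0F034.

0xA555BD1294D0F034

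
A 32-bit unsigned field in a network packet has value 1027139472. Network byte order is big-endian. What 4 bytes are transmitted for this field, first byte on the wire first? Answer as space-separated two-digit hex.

1027139472 in hexadecimal, padded to 32 bits, is 0x3D38E790.
Split into bytes (most-significant first): 3D 38 E7 90.
Big-endian: lowest address holds the most-significant byte.
So the memory order matches the most-significant-first order: 3D 38 E7 90.

3D 38 E7 90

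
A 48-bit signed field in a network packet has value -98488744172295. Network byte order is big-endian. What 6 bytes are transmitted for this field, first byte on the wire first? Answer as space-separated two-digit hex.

A6 6C CD 63 A4 F9

Two's complement of -98488744172295 in 48 bits: 98488744172295 = 0x5993329C5B07; invert → 0xA66CCD63A4F8; add 1 → 0xA66CCD63A4F9.
Split into bytes (most-significant first): A6 6C CD 63 A4 F9.
In big-endian order the high byte comes first in memory.
So the memory order matches the most-significant-first order: A6 6C CD 63 A4 F9.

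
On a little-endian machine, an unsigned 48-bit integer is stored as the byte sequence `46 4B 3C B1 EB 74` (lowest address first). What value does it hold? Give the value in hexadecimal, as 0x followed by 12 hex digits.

0x74EBB13C4B46

Little-endian: lowest address holds the least-significant byte.
Reassemble most-significant byte first: 74 EB B1 3C 4B 46 → 0x74EBB13C4B46.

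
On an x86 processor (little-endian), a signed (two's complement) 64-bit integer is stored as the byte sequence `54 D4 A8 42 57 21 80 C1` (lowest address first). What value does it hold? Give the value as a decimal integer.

In little-endian order the low byte comes first in memory.
Reassemble most-significant byte first: C1 80 21 57 42 A8 D4 54 → 0xC180215742A8D454.
Top bit is set, so as a signed 64-bit value this is 0xC180215742A8D454 − 2^64 = -4503562968706263980.

-4503562968706263980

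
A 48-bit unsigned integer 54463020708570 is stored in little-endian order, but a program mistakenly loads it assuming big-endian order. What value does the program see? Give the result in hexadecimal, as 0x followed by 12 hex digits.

54463020708570 in 48-bit hexadecimal is 0x3188A900B2DA.
Stored little-endian, the bytes at ascending addresses are DA B2 00 A9 88 31.
Read back as big-endian, the last byte is least significant, giving 0xDAB200A98831.

0xDAB200A98831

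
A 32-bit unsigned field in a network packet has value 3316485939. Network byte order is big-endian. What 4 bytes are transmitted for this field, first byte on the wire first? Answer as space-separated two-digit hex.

3316485939 in hexadecimal, padded to 32 bits, is 0xC5AD8F33.
Split into bytes (most-significant first): C5 AD 8F 33.
Big-endian stores the most-significant byte at the lowest address.
So the memory order matches the most-significant-first order: C5 AD 8F 33.

C5 AD 8F 33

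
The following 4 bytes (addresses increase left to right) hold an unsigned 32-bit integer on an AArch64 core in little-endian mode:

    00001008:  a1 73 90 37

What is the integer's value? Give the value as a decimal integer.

In little-endian order the low byte comes first in memory.
Reassemble most-significant byte first: 37 90 73 A1 → 0x379073A1.
0x379073A1 = 932213665.

932213665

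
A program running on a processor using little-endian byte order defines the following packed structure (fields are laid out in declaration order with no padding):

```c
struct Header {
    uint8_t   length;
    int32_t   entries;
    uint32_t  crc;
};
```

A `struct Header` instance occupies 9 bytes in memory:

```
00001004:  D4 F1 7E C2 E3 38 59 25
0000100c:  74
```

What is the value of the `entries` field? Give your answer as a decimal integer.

`entries` follows `length` (1 byte), so it starts at byte offset 1 and occupies 4 bytes.
Bytes at offsets 1..4: F1 7E C2 E3.
Little-endian stores the least-significant byte at the lowest address.
Reassemble most-significant byte first: E3 C2 7E F1 → 0xE3C27EF1.
Top bit is set, so as a signed 32-bit value this is 0xE3C27EF1 − 2^32 = -473792783.

-473792783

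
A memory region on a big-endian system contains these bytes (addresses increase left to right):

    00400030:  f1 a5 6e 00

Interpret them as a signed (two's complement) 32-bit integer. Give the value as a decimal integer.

-240816640

Big-endian stores the most-significant byte at the lowest address.
The bytes are already most-significant first: 0xF1A56E00.
Top bit is set, so as a signed 32-bit value this is 0xF1A56E00 − 2^32 = -240816640.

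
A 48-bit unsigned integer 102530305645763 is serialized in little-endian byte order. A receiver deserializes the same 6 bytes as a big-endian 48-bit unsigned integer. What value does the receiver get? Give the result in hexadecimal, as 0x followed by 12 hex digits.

0xC35C7232405D

102530305645763 in 48-bit hexadecimal is 0x5D4032725CC3.
Stored little-endian, the bytes at ascending addresses are C3 5C 72 32 40 5D.
Read back as big-endian, the last byte is least significant, giving 0xC35C7232405D.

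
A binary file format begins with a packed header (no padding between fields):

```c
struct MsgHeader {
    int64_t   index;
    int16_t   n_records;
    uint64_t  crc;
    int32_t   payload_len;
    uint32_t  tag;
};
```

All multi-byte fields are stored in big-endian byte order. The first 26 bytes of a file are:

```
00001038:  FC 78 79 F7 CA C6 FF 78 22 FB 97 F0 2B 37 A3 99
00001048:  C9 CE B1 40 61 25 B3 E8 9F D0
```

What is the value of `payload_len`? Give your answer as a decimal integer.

-1321180891

`payload_len` follows `index` (8 B), `n_records` (2 B), `crc` (8 B), so it starts at offset 8 + 2 + 8 = 18 and occupies 4 bytes.
Bytes at offsets 18..21: B1 40 61 25.
Big-endian: lowest address holds the most-significant byte.
The bytes are already most-significant first: 0xB1406125.
Top bit is set, so as a signed 32-bit value this is 0xB1406125 − 2^32 = -1321180891.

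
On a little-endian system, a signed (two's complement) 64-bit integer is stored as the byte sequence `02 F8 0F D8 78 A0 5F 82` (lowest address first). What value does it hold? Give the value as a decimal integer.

Little-endian stores the least-significant byte at the lowest address.
Reassemble most-significant byte first: 82 5F A0 78 D8 0F F8 02 → 0x825FA078D80FF802.
Top bit is set, so as a signed 64-bit value this is 0x825FA078D80FF802 − 2^64 = -9052340285109962750.

-9052340285109962750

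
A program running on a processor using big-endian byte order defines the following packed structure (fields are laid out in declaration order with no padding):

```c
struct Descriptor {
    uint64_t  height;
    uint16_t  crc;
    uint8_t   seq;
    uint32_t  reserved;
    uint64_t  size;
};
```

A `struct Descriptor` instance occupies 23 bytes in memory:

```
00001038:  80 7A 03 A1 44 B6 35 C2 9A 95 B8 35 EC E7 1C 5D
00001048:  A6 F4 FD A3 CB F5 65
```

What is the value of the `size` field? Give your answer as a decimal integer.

`size` follows `height` (8 B), `crc` (2 B), `seq` (1 B), `reserved` (4 B), so it starts at offset 8 + 2 + 1 + 4 = 15 and occupies 8 bytes.
Bytes at offsets 15..22: 5D A6 F4 FD A3 CB F5 65.
Big-endian: lowest address holds the most-significant byte.
The bytes are already most-significant first: 0x5DA6F4FDA3CBF565.
0x5DA6F4FDA3CBF565 = 6748350461873223013.

6748350461873223013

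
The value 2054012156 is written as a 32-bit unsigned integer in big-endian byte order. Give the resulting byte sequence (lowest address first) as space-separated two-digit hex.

7A 6D BC FC

2054012156 in hexadecimal, padded to 32 bits, is 0x7A6DBCFC.
Split into bytes (most-significant first): 7A 6D BC FC.
In big-endian order the high byte comes first in memory.
So the memory order matches the most-significant-first order: 7A 6D BC FC.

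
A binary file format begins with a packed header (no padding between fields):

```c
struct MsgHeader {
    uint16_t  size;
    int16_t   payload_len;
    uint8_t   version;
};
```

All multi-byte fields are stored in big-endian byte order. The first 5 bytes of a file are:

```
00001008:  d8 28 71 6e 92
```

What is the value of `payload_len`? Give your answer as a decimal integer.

`payload_len` follows `size` (2 bytes), so it starts at byte offset 2 and occupies 2 bytes.
Bytes at offsets 2..3: 71 6E.
Big-endian: lowest address holds the most-significant byte.
The bytes are already most-significant first: 0x716E.
0x716E = 29038.

29038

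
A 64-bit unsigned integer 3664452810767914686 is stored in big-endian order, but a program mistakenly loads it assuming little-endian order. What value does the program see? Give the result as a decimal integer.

13751179141078637106

3664452810767914686 in 64-bit hexadecimal is 0x32DAC06A9200D6BE.
Stored big-endian, the bytes at ascending addresses are 32 DA C0 6A 92 00 D6 BE.
Read back as little-endian, the first byte is least significant, giving 0xBED600926AC0DA32.
0xBED600926AC0DA32 = 13751179141078637106.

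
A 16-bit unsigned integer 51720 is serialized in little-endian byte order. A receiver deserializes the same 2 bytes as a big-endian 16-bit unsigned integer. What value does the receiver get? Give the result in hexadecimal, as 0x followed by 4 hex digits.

0x08CA

51720 in 16-bit hexadecimal is 0xCA08.
Stored little-endian, the bytes at ascending addresses are 08 CA.
Read back as big-endian, the last byte is least significant, giving 0x08CA.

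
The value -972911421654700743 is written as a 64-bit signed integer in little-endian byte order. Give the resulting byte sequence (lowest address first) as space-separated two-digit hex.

Two's complement of -972911421654700743 in 64 bits: 972911421654700743 = 0x0D8079C885A612C7; invert → 0xF27F86377A59ED38; add 1 → 0xF27F86377A59ED39.
Split into bytes (most-significant first): F2 7F 86 37 7A 59 ED 39.
Little-endian: lowest address holds the least-significant byte.
So at ascending addresses the bytes are 39 ED 59 7A 37 86 7F F2.

39 ED 59 7A 37 86 7F F2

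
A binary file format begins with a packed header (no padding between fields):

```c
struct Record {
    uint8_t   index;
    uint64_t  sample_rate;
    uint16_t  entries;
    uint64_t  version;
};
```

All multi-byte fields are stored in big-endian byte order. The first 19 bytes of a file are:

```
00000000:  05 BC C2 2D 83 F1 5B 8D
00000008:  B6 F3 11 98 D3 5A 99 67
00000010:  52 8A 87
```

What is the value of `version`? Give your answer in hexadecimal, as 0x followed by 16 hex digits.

`version` follows `index` (1 B), `sample_rate` (8 B), `entries` (2 B), so it starts at offset 1 + 8 + 2 = 11 and occupies 8 bytes.
Bytes at offsets 11..18: 98 D3 5A 99 67 52 8A 87.
Big-endian stores the most-significant byte at the lowest address.
The bytes are already most-significant first: 0x98D35A9967528A87.

0x98D35A9967528A87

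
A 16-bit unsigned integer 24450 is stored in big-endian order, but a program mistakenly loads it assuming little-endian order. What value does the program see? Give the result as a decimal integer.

24450 in 16-bit hexadecimal is 0x5F82.
Stored big-endian, the bytes at ascending addresses are 5F 82.
Read back as little-endian, the first byte is least significant, giving 0x825F.
0x825F = 33375.

33375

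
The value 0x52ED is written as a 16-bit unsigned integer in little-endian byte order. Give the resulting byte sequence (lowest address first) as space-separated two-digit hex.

Split into bytes (most-significant first): 52 ED.
In little-endian order the low byte comes first in memory.
So at ascending addresses the bytes are ED 52.

ED 52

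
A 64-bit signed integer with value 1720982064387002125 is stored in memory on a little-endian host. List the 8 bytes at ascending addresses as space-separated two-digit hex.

1720982064387002125 in hexadecimal, padded to 64 bits, is 0x17E22811C49B0F0D.
Split into bytes (most-significant first): 17 E2 28 11 C4 9B 0F 0D.
Little-endian: lowest address holds the least-significant byte.
So at ascending addresses the bytes are 0D 0F 9B C4 11 28 E2 17.

0D 0F 9B C4 11 28 E2 17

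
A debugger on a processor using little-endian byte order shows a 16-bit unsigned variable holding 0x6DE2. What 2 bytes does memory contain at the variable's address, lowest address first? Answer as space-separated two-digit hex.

Split into bytes (most-significant first): 6D E2.
Little-endian stores the least-significant byte at the lowest address.
So at ascending addresses the bytes are E2 6D.

E2 6D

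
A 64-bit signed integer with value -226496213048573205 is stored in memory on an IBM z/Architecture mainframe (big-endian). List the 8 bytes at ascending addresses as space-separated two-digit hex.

FC DB 52 E4 EE 44 C2 EB

Two's complement of -226496213048573205 in 64 bits: 226496213048573205 = 0x0324AD1B11BB3D15; invert → 0xFCDB52E4EE44C2EA; add 1 → 0xFCDB52E4EE44C2EB.
Split into bytes (most-significant first): FC DB 52 E4 EE 44 C2 EB.
In big-endian order the high byte comes first in memory.
So the memory order matches the most-significant-first order: FC DB 52 E4 EE 44 C2 EB.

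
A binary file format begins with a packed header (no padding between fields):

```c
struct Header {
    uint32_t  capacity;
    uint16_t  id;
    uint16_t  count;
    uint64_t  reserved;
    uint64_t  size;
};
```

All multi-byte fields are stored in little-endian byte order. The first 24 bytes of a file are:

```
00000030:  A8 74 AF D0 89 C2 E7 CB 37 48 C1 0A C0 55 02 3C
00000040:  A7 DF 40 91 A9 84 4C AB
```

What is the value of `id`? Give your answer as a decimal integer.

`id` follows `capacity` (4 bytes), so it starts at byte offset 4 and occupies 2 bytes.
Bytes at offsets 4..5: 89 C2.
In little-endian order the low byte comes first in memory.
Reassemble most-significant byte first: C2 89 → 0xC289.
0xC289 = 49801.

49801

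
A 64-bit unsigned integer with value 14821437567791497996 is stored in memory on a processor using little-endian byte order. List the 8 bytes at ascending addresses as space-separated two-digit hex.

0C 83 D7 C8 F0 52 B0 CD

14821437567791497996 in hexadecimal, padded to 64 bits, is 0xCDB052F0C8D7830C.
Split into bytes (most-significant first): CD B0 52 F0 C8 D7 83 0C.
Little-endian stores the least-significant byte at the lowest address.
So at ascending addresses the bytes are 0C 83 D7 C8 F0 52 B0 CD.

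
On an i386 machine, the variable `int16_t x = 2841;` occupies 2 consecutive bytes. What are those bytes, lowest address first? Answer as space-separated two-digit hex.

19 0B

2841 in hexadecimal, padded to 16 bits, is 0x0B19.
Split into bytes (most-significant first): 0B 19.
Little-endian stores the least-significant byte at the lowest address.
So at ascending addresses the bytes are 19 0B.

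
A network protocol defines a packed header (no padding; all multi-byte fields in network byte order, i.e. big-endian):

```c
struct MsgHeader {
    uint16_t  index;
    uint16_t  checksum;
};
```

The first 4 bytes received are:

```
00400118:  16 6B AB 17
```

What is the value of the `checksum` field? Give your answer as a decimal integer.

43799

`checksum` follows `index` (2 bytes), so it starts at byte offset 2 and occupies 2 bytes.
Bytes at offsets 2..3: AB 17.
In big-endian order the high byte comes first in memory.
The bytes are already most-significant first: 0xAB17.
0xAB17 = 43799.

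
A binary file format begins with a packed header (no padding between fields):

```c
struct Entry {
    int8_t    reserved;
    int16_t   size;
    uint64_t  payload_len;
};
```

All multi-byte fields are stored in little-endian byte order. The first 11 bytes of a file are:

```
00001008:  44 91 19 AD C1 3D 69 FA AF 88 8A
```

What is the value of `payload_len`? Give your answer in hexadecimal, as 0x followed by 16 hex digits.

`payload_len` follows `reserved` (1 B), `size` (2 B), so it starts at offset 1 + 2 = 3 and occupies 8 bytes.
Bytes at offsets 3..10: AD C1 3D 69 FA AF 88 8A.
Little-endian stores the least-significant byte at the lowest address.
Reassemble most-significant byte first: 8A 88 AF FA 69 3D C1 AD → 0x8A88AFFA693DC1AD.

0x8A88AFFA693DC1AD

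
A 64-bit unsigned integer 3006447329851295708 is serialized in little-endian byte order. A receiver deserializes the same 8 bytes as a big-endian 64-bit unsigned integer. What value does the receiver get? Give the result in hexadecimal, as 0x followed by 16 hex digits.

0xDC47B5EBEA0BB929

3006447329851295708 in 64-bit hexadecimal is 0x29B90BEAEBB547DC.
Stored little-endian, the bytes at ascending addresses are DC 47 B5 EB EA 0B B9 29.
Read back as big-endian, the last byte is least significant, giving 0xDC47B5EBEA0BB929.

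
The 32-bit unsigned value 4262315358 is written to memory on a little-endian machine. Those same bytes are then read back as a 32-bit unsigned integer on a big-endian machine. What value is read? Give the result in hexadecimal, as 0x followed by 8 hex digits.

4262315358 in 32-bit hexadecimal is 0xFE0DC55E.
Stored little-endian, the bytes at ascending addresses are 5E C5 0D FE.
Read back as big-endian, the last byte is least significant, giving 0x5EC50DFE.

0x5EC50DFE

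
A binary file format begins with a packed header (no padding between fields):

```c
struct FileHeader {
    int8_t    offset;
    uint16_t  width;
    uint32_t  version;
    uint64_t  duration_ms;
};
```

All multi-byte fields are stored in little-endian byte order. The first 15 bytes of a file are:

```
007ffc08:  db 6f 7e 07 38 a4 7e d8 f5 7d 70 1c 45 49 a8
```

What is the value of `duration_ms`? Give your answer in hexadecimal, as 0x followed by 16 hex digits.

`duration_ms` follows `offset` (1 B), `width` (2 B), `version` (4 B), so it starts at offset 1 + 2 + 4 = 7 and occupies 8 bytes.
Bytes at offsets 7..14: D8 F5 7D 70 1C 45 49 A8.
Little-endian: lowest address holds the least-significant byte.
Reassemble most-significant byte first: A8 49 45 1C 70 7D F5 D8 → 0xA849451C707DF5D8.

0xA849451C707DF5D8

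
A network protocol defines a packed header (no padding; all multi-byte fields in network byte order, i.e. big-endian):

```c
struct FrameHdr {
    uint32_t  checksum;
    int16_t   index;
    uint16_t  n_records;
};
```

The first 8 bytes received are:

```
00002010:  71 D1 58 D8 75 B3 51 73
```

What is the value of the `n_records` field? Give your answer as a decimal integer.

`n_records` follows `checksum` (4 B), `index` (2 B), so it starts at offset 4 + 2 = 6 and occupies 2 bytes.
Bytes at offsets 6..7: 51 73.
Big-endian: lowest address holds the most-significant byte.
The bytes are already most-significant first: 0x5173.
0x5173 = 20851.

20851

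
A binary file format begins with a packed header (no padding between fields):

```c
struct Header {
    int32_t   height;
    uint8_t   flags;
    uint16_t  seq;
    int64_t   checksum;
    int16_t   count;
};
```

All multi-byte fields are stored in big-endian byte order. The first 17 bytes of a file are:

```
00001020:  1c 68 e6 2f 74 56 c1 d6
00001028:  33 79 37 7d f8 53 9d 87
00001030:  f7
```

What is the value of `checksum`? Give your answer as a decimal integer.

-3011930446537141347

`checksum` follows `height` (4 B), `flags` (1 B), `seq` (2 B), so it starts at offset 4 + 1 + 2 = 7 and occupies 8 bytes.
Bytes at offsets 7..14: D6 33 79 37 7D F8 53 9D.
Big-endian stores the most-significant byte at the lowest address.
The bytes are already most-significant first: 0xD63379377DF8539D.
Top bit is set, so as a signed 64-bit value this is 0xD63379377DF8539D − 2^64 = -3011930446537141347.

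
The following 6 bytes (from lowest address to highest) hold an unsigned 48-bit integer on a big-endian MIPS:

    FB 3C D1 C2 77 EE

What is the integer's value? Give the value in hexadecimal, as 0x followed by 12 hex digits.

In big-endian order the high byte comes first in memory.
The bytes are already most-significant first: 0xFB3CD1C277EE.

0xFB3CD1C277EE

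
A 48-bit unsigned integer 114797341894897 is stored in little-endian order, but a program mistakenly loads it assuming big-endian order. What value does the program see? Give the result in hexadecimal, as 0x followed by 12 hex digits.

114797341894897 in 48-bit hexadecimal is 0x686856C8E8F1.
Stored little-endian, the bytes at ascending addresses are F1 E8 C8 56 68 68.
Read back as big-endian, the last byte is least significant, giving 0xF1E8C8566868.

0xF1E8C8566868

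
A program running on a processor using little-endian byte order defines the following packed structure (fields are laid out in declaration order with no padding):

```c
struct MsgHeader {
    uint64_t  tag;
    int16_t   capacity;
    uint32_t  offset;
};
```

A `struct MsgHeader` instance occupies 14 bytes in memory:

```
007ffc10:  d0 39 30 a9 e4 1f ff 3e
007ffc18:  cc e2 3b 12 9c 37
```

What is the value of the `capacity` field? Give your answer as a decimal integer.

`capacity` follows `tag` (8 bytes), so it starts at byte offset 8 and occupies 2 bytes.
Bytes at offsets 8..9: CC E2.
Little-endian: lowest address holds the least-significant byte.
Reassemble most-significant byte first: E2 CC → 0xE2CC.
Top bit is set, so as a signed 16-bit value this is 0xE2CC − 2^16 = -7476.

-7476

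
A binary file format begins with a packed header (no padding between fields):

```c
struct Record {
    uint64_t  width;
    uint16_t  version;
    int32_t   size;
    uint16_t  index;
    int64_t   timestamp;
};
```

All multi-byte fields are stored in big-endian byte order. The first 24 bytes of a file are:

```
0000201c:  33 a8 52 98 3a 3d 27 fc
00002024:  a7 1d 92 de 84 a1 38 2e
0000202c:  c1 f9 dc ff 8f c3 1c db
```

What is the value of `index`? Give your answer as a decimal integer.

14382

`index` follows `width` (8 B), `version` (2 B), `size` (4 B), so it starts at offset 8 + 2 + 4 = 14 and occupies 2 bytes.
Bytes at offsets 14..15: 38 2E.
In big-endian order the high byte comes first in memory.
The bytes are already most-significant first: 0x382E.
0x382E = 14382.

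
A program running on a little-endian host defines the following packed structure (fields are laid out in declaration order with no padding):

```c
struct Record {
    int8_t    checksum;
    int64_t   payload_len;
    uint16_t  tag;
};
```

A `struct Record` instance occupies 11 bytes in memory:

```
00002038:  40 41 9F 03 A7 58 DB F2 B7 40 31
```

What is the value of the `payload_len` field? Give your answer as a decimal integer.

`payload_len` follows `checksum` (1 byte), so it starts at byte offset 1 and occupies 8 bytes.
Bytes at offsets 1..8: 41 9F 03 A7 58 DB F2 B7.
Little-endian stores the least-significant byte at the lowest address.
Reassemble most-significant byte first: B7 F2 DB 58 A7 03 9F 41 → 0xB7F2DB58A7039F41.
Top bit is set, so as a signed 64-bit value this is 0xB7F2DB58A7039F41 − 2^64 = -5191846246599123135.

-5191846246599123135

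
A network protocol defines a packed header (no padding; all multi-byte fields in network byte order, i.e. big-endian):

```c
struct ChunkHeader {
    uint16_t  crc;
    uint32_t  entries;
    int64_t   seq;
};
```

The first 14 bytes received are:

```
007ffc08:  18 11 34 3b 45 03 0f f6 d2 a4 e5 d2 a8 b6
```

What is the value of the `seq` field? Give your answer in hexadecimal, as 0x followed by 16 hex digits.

0x0FF6D2A4E5D2A8B6

`seq` follows `crc` (2 B), `entries` (4 B), so it starts at offset 2 + 4 = 6 and occupies 8 bytes.
Bytes at offsets 6..13: 0F F6 D2 A4 E5 D2 A8 B6.
Big-endian stores the most-significant byte at the lowest address.
The bytes are already most-significant first: 0x0FF6D2A4E5D2A8B6.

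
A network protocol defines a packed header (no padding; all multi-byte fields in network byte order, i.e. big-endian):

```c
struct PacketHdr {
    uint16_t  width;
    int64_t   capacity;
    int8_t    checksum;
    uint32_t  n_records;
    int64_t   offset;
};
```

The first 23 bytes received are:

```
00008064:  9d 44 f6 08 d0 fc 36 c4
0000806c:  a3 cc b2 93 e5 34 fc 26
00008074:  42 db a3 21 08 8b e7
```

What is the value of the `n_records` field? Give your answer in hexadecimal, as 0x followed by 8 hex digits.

`n_records` follows `width` (2 B), `capacity` (8 B), `checksum` (1 B), so it starts at offset 2 + 8 + 1 = 11 and occupies 4 bytes.
Bytes at offsets 11..14: 93 E5 34 FC.
Big-endian: lowest address holds the most-significant byte.
The bytes are already most-significant first: 0x93E534FC.

0x93E534FC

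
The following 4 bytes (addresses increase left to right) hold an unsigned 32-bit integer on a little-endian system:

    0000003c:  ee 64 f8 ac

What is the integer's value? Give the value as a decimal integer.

2901959918

Little-endian: lowest address holds the least-significant byte.
Reassemble most-significant byte first: AC F8 64 EE → 0xACF864EE.
0xACF864EE = 2901959918.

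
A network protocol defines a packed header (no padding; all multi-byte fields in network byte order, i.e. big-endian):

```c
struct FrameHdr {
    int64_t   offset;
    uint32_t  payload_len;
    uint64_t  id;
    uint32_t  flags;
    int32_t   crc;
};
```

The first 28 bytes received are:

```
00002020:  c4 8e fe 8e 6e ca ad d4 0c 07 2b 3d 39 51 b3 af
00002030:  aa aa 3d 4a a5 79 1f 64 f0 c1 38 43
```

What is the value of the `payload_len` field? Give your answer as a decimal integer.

201796413

`payload_len` follows `offset` (8 bytes), so it starts at byte offset 8 and occupies 4 bytes.
Bytes at offsets 8..11: 0C 07 2B 3D.
Big-endian stores the most-significant byte at the lowest address.
The bytes are already most-significant first: 0x0C072B3D.
0x0C072B3D = 201796413.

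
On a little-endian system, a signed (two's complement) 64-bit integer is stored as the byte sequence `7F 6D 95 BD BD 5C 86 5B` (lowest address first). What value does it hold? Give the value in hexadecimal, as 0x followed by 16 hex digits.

0x5B865CBDBD956D7F

Little-endian: lowest address holds the least-significant byte.
Reassemble most-significant byte first: 5B 86 5C BD BD 95 6D 7F → 0x5B865CBDBD956D7F.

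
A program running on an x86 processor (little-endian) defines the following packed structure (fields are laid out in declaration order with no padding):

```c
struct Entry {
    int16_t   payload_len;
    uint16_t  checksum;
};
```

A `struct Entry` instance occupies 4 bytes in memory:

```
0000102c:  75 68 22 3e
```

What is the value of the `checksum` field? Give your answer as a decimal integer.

15906

`checksum` follows `payload_len` (2 bytes), so it starts at byte offset 2 and occupies 2 bytes.
Bytes at offsets 2..3: 22 3E.
In little-endian order the low byte comes first in memory.
Reassemble most-significant byte first: 3E 22 → 0x3E22.
0x3E22 = 15906.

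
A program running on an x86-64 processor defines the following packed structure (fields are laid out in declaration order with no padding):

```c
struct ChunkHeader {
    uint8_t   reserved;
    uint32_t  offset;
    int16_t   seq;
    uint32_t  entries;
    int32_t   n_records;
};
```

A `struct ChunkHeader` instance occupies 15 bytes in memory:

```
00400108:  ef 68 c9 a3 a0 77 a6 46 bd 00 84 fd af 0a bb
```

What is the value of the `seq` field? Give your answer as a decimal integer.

`seq` follows `reserved` (1 B), `offset` (4 B), so it starts at offset 1 + 4 = 5 and occupies 2 bytes.
Bytes at offsets 5..6: 77 A6.
In little-endian order the low byte comes first in memory.
Reassemble most-significant byte first: A6 77 → 0xA677.
Top bit is set, so as a signed 16-bit value this is 0xA677 − 2^16 = -22921.

-22921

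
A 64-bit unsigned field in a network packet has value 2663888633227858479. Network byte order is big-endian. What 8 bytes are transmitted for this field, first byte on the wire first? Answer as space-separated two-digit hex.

24 F8 08 99 18 BF 52 2F

2663888633227858479 in hexadecimal, padded to 64 bits, is 0x24F8089918BF522F.
Split into bytes (most-significant first): 24 F8 08 99 18 BF 52 2F.
In big-endian order the high byte comes first in memory.
So the memory order matches the most-significant-first order: 24 F8 08 99 18 BF 52 2F.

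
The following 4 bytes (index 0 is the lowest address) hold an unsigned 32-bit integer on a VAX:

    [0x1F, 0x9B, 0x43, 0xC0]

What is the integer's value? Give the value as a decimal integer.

3225656095

In little-endian order the low byte comes first in memory.
Reassemble most-significant byte first: C0 43 9B 1F → 0xC0439B1F.
0xC0439B1F = 3225656095.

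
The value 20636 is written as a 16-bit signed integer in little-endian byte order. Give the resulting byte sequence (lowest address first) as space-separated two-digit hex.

9C 50

20636 in hexadecimal, padded to 16 bits, is 0x509C.
Split into bytes (most-significant first): 50 9C.
Little-endian stores the least-significant byte at the lowest address.
So at ascending addresses the bytes are 9C 50.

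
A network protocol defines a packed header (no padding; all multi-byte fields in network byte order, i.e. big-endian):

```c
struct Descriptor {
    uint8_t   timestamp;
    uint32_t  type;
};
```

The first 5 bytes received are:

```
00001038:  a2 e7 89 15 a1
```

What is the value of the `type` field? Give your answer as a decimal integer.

3884520865

`type` follows `timestamp` (1 byte), so it starts at byte offset 1 and occupies 4 bytes.
Bytes at offsets 1..4: E7 89 15 A1.
In big-endian order the high byte comes first in memory.
The bytes are already most-significant first: 0xE78915A1.
0xE78915A1 = 3884520865.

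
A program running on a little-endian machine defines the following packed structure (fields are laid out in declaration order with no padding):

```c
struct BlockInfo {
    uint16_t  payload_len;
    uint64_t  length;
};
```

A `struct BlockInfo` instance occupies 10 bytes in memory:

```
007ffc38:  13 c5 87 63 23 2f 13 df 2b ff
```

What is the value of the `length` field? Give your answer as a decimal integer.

18387035177158402951

`length` follows `payload_len` (2 bytes), so it starts at byte offset 2 and occupies 8 bytes.
Bytes at offsets 2..9: 87 63 23 2F 13 DF 2B FF.
Little-endian stores the least-significant byte at the lowest address.
Reassemble most-significant byte first: FF 2B DF 13 2F 23 63 87 → 0xFF2BDF132F236387.
0xFF2BDF132F236387 = 18387035177158402951.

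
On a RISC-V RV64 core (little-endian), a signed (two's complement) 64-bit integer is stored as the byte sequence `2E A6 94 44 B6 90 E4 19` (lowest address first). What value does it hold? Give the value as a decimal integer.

1865775258147268142

Little-endian: lowest address holds the least-significant byte.
Reassemble most-significant byte first: 19 E4 90 B6 44 94 A6 2E → 0x19E490B64494A62E.
0x19E490B64494A62E = 1865775258147268142.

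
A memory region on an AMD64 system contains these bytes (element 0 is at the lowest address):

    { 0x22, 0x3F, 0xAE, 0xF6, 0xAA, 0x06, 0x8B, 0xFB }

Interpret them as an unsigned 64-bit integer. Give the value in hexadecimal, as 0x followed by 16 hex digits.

In little-endian order the low byte comes first in memory.
Reassemble most-significant byte first: FB 8B 06 AA F6 AE 3F 22 → 0xFB8B06AAF6AE3F22.

0xFB8B06AAF6AE3F22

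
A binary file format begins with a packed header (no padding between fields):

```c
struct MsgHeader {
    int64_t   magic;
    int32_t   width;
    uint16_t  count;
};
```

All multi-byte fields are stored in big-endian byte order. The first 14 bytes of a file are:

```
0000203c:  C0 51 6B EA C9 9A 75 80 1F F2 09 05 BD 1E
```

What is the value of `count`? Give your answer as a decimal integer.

`count` follows `magic` (8 B), `width` (4 B), so it starts at offset 8 + 4 = 12 and occupies 2 bytes.
Bytes at offsets 12..13: BD 1E.
Big-endian stores the most-significant byte at the lowest address.
The bytes are already most-significant first: 0xBD1E.
0xBD1E = 48414.

48414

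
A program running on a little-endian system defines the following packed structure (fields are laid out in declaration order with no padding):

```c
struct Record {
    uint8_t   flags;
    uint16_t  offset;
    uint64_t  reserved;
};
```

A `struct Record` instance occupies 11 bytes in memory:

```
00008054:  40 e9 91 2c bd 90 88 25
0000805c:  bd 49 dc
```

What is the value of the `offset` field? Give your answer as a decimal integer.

37353

`offset` follows `flags` (1 byte), so it starts at byte offset 1 and occupies 2 bytes.
Bytes at offsets 1..2: E9 91.
Little-endian stores the least-significant byte at the lowest address.
Reassemble most-significant byte first: 91 E9 → 0x91E9.
0x91E9 = 37353.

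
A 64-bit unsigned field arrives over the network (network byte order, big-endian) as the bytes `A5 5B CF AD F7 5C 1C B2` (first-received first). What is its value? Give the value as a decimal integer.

11915345585225079986

Big-endian stores the most-significant byte at the lowest address.
The bytes are already most-significant first: 0xA55BCFADF75C1CB2.
0xA55BCFADF75C1CB2 = 11915345585225079986.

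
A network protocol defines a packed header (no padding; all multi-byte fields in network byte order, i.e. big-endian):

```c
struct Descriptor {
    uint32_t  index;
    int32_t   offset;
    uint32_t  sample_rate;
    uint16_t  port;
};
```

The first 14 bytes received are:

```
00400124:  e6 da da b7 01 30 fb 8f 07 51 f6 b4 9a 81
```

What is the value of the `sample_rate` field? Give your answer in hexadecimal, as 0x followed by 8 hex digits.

0x0751F6B4

`sample_rate` follows `index` (4 B), `offset` (4 B), so it starts at offset 4 + 4 = 8 and occupies 4 bytes.
Bytes at offsets 8..11: 07 51 F6 B4.
Big-endian: lowest address holds the most-significant byte.
The bytes are already most-significant first: 0x0751F6B4.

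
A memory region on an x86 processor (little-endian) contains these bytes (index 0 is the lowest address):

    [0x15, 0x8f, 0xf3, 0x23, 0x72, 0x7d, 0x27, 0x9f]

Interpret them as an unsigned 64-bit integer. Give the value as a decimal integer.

11468272905305165589

Little-endian stores the least-significant byte at the lowest address.
Reassemble most-significant byte first: 9F 27 7D 72 23 F3 8F 15 → 0x9F277D7223F38F15.
0x9F277D7223F38F15 = 11468272905305165589.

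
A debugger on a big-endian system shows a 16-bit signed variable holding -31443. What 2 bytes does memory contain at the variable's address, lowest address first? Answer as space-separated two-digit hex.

Two's complement of -31443 in 16 bits: 31443 = 0x7AD3; invert → 0x852C; add 1 → 0x852D.
Split into bytes (most-significant first): 85 2D.
Big-endian: lowest address holds the most-significant byte.
So the memory order matches the most-significant-first order: 85 2D.

85 2D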